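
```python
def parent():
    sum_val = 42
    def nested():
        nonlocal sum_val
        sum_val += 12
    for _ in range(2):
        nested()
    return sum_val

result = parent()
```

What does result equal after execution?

Step 1: sum_val = 42.
Step 2: nested() is called 2 times in a loop, each adding 12 via nonlocal.
Step 3: sum_val = 42 + 12 * 2 = 66

The answer is 66.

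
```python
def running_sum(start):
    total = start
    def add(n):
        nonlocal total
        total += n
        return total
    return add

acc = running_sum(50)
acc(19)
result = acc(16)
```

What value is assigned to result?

Step 1: running_sum(50) creates closure with total = 50.
Step 2: First acc(19): total = 50 + 19 = 69.
Step 3: Second acc(16): total = 69 + 16 = 85. result = 85

The answer is 85.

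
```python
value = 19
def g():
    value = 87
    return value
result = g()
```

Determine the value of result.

Step 1: Global value = 19.
Step 2: g() creates local value = 87, shadowing the global.
Step 3: Returns local value = 87. result = 87

The answer is 87.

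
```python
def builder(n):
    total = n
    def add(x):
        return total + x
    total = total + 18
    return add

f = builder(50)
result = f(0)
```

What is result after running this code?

Step 1: builder(50) sets total = 50, then total = 50 + 18 = 68.
Step 2: Closures capture by reference, so add sees total = 68.
Step 3: f(0) returns 68 + 0 = 68

The answer is 68.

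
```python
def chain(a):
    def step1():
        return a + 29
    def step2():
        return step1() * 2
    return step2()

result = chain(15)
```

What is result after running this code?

Step 1: chain(15) captures a = 15.
Step 2: step2() calls step1() which returns 15 + 29 = 44.
Step 3: step2() returns 44 * 2 = 88

The answer is 88.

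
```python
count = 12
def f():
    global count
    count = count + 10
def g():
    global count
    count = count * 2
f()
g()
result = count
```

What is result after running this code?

Step 1: count = 12.
Step 2: f() adds 10: count = 12 + 10 = 22.
Step 3: g() doubles: count = 22 * 2 = 44.
Step 4: result = 44

The answer is 44.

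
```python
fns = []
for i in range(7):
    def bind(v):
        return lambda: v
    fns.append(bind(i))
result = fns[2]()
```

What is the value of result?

Step 1: bind(i) creates a new scope capturing v = i at call time.
Step 2: fns[2] = bind(2), so its lambda captures v = 2.
Step 3: result = 2 (closure factory fixes late binding)

The answer is 2.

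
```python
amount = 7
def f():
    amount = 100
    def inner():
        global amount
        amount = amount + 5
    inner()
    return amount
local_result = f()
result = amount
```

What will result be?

Step 1: Global amount = 7. f() creates local amount = 100.
Step 2: inner() declares global amount and adds 5: global amount = 7 + 5 = 12.
Step 3: f() returns its local amount = 100 (unaffected by inner).
Step 4: result = global amount = 12

The answer is 12.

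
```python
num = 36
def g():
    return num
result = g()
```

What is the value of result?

Step 1: num = 36 is defined in the global scope.
Step 2: g() looks up num. No local num exists, so Python checks the global scope via LEGB rule and finds num = 36.
Step 3: result = 36

The answer is 36.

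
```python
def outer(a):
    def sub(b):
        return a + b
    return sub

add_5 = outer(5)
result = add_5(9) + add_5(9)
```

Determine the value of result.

Step 1: add_5 captures a = 5.
Step 2: add_5(9) = 5 + 9 = 14, called twice.
Step 3: result = 14 + 14 = 28

The answer is 28.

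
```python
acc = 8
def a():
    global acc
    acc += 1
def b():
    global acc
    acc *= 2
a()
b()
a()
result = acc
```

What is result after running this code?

Step 1: acc = 8.
Step 2: a(): acc = 8 + 1 = 9.
Step 3: b(): acc = 9 * 2 = 18.
Step 4: a(): acc = 18 + 1 = 19

The answer is 19.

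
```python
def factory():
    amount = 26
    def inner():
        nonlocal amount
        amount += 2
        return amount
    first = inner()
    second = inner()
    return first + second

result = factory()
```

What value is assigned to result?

Step 1: amount starts at 26.
Step 2: First call: amount = 26 + 2 = 28, returns 28.
Step 3: Second call: amount = 28 + 2 = 30, returns 30.
Step 4: result = 28 + 30 = 58

The answer is 58.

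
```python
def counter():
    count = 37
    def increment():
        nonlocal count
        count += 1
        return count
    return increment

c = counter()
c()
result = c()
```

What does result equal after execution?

Step 1: counter() creates closure with count = 37.
Step 2: Each c() call increments count via nonlocal. After 2 calls: 37 + 2 = 39.
Step 3: result = 39

The answer is 39.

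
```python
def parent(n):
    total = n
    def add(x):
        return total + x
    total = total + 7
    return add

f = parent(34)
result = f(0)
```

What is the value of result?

Step 1: parent(34) sets total = 34, then total = 34 + 7 = 41.
Step 2: Closures capture by reference, so add sees total = 41.
Step 3: f(0) returns 41 + 0 = 41

The answer is 41.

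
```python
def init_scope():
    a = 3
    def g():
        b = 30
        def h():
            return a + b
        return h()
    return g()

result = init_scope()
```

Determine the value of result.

Step 1: init_scope() defines a = 3. g() defines b = 30.
Step 2: h() accesses both from enclosing scopes: a = 3, b = 30.
Step 3: result = 3 + 30 = 33

The answer is 33.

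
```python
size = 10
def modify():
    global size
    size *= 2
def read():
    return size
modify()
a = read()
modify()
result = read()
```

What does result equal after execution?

Step 1: size = 10.
Step 2: First modify(): size = 10 * 2 = 20.
Step 3: Second modify(): size = 20 * 2 = 40.
Step 4: read() returns 40

The answer is 40.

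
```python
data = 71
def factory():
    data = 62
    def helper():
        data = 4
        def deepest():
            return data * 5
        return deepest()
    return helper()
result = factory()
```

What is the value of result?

Step 1: deepest() looks up data through LEGB: not local, finds data = 4 in enclosing helper().
Step 2: Returns 4 * 5 = 20.
Step 3: result = 20

The answer is 20.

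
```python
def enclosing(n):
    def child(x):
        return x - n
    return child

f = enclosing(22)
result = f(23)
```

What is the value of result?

Step 1: enclosing(22) creates a closure capturing n = 22.
Step 2: f(23) computes 23 - 22 = 1.
Step 3: result = 1

The answer is 1.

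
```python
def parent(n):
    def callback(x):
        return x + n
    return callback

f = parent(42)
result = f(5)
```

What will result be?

Step 1: parent(42) creates a closure that captures n = 42.
Step 2: f(5) calls the closure with x = 5, returning 5 + 42 = 47.
Step 3: result = 47

The answer is 47.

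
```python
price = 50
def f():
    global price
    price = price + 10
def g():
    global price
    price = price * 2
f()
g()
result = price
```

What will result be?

Step 1: price = 50.
Step 2: f() adds 10: price = 50 + 10 = 60.
Step 3: g() doubles: price = 60 * 2 = 120.
Step 4: result = 120

The answer is 120.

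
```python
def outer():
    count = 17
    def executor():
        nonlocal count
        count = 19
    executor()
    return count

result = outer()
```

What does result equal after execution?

Step 1: outer() sets count = 17.
Step 2: executor() uses nonlocal to reassign count = 19.
Step 3: result = 19

The answer is 19.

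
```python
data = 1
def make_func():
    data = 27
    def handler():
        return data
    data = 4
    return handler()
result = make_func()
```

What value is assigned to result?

Step 1: make_func() sets data = 27, then later data = 4.
Step 2: handler() is called after data is reassigned to 4. Closures capture variables by reference, not by value.
Step 3: result = 4

The answer is 4.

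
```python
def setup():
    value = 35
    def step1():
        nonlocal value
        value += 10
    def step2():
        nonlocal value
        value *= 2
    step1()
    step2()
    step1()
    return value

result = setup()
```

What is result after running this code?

Step 1: value = 35.
Step 2: step1(): value = 35 + 10 = 45.
Step 3: step2(): value = 45 * 2 = 90.
Step 4: step1(): value = 90 + 10 = 100. result = 100

The answer is 100.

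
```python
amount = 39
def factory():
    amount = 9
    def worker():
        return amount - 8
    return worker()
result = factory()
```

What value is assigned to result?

Step 1: factory() shadows global amount with amount = 9.
Step 2: worker() finds amount = 9 in enclosing scope, computes 9 - 8 = 1.
Step 3: result = 1

The answer is 1.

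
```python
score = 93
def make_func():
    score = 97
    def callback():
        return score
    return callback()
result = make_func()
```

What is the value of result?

Step 1: score = 93 globally, but make_func() defines score = 97 locally.
Step 2: callback() looks up score. Not in local scope, so checks enclosing scope (make_func) and finds score = 97.
Step 3: result = 97

The answer is 97.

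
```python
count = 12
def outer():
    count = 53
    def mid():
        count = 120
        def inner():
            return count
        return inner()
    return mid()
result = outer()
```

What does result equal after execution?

Step 1: Three levels of shadowing: global 12, outer 53, mid 120.
Step 2: inner() finds count = 120 in enclosing mid() scope.
Step 3: result = 120

The answer is 120.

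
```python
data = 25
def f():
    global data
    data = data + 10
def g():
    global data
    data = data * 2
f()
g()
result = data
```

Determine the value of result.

Step 1: data = 25.
Step 2: f() adds 10: data = 25 + 10 = 35.
Step 3: g() doubles: data = 35 * 2 = 70.
Step 4: result = 70

The answer is 70.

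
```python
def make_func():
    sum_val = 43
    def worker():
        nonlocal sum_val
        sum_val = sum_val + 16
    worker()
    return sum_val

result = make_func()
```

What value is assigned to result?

Step 1: make_func() sets sum_val = 43.
Step 2: worker() uses nonlocal to modify sum_val in make_func's scope: sum_val = 43 + 16 = 59.
Step 3: make_func() returns the modified sum_val = 59

The answer is 59.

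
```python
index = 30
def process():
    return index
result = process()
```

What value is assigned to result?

Step 1: index = 30 is defined in the global scope.
Step 2: process() looks up index. No local index exists, so Python checks the global scope via LEGB rule and finds index = 30.
Step 3: result = 30

The answer is 30.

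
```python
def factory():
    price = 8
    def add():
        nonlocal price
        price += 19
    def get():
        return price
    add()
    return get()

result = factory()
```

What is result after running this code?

Step 1: price = 8. add() modifies it via nonlocal, get() reads it.
Step 2: add() makes price = 8 + 19 = 27.
Step 3: get() returns 27. result = 27

The answer is 27.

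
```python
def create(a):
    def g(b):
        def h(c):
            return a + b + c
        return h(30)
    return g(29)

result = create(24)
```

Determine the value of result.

Step 1: a = 24, b = 29, c = 30 across three nested scopes.
Step 2: h() accesses all three via LEGB rule.
Step 3: result = 24 + 29 + 30 = 83

The answer is 83.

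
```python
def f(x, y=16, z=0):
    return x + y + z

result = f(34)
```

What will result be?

Step 1: f(34) uses defaults y = 16, z = 0.
Step 2: Returns 34 + 16 + 0 = 50.
Step 3: result = 50

The answer is 50.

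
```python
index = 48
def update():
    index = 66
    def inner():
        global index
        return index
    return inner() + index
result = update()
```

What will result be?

Step 1: Global index = 48. update() shadows with local index = 66.
Step 2: inner() uses global keyword, so inner() returns global index = 48.
Step 3: update() returns 48 + 66 = 114

The answer is 114.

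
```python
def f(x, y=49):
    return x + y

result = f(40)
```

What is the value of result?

Step 1: f(40) uses default y = 49.
Step 2: Returns 40 + 49 = 89.
Step 3: result = 89

The answer is 89.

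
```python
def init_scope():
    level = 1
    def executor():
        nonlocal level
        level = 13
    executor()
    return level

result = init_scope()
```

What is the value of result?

Step 1: init_scope() sets level = 1.
Step 2: executor() uses nonlocal to reassign level = 13.
Step 3: result = 13

The answer is 13.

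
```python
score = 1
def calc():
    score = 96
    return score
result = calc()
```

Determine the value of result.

Step 1: Global score = 1.
Step 2: calc() creates local score = 96, shadowing the global.
Step 3: Returns local score = 96. result = 96

The answer is 96.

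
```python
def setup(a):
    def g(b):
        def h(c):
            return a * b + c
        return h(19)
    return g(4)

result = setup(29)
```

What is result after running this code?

Step 1: a = 29, b = 4, c = 19.
Step 2: h() computes a * b + c = 29 * 4 + 19 = 135.
Step 3: result = 135

The answer is 135.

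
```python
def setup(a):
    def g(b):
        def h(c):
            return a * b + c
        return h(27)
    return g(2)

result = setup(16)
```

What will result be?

Step 1: a = 16, b = 2, c = 27.
Step 2: h() computes a * b + c = 16 * 2 + 27 = 59.
Step 3: result = 59

The answer is 59.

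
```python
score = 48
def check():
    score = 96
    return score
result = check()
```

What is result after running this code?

Step 1: Global score = 48.
Step 2: check() creates local score = 96, shadowing the global.
Step 3: Returns local score = 96. result = 96

The answer is 96.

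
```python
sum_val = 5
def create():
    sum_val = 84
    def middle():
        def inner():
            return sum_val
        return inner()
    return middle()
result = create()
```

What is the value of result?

Step 1: create() defines sum_val = 84. middle() and inner() have no local sum_val.
Step 2: inner() checks local (none), enclosing middle() (none), enclosing create() and finds sum_val = 84.
Step 3: result = 84

The answer is 84.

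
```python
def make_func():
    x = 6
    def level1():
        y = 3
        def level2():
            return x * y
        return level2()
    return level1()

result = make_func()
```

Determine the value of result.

Step 1: x = 6 in make_func. y = 3 in level1.
Step 2: level2() reads x = 6 and y = 3 from enclosing scopes.
Step 3: result = 6 * 3 = 18

The answer is 18.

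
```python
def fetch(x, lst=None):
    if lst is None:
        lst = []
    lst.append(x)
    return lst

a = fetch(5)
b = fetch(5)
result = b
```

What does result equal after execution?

Step 1: None default with guard creates a NEW list each call.
Step 2: a = [5] (fresh list). b = [5] (another fresh list).
Step 3: result = [5] (this is the fix for mutable default)

The answer is [5].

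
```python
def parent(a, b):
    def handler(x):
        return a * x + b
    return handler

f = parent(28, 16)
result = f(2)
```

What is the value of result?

Step 1: parent(28, 16) captures a = 28, b = 16.
Step 2: f(2) computes 28 * 2 + 16 = 72.
Step 3: result = 72

The answer is 72.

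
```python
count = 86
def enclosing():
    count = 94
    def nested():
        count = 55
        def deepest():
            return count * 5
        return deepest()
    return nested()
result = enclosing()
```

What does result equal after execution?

Step 1: deepest() looks up count through LEGB: not local, finds count = 55 in enclosing nested().
Step 2: Returns 55 * 5 = 275.
Step 3: result = 275

The answer is 275.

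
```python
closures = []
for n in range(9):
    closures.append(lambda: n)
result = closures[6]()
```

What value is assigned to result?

Step 1: The loop creates 9 lambdas, all referencing the same variable n.
Step 2: After the loop, n = 8 (final value).
Step 3: closures[6]() looks up n at call time and finds 8. This is the late binding gotcha. result = 8

The answer is 8.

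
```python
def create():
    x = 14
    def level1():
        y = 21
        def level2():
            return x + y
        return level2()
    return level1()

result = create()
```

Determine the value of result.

Step 1: x = 14 in create. y = 21 in level1.
Step 2: level2() reads x = 14 and y = 21 from enclosing scopes.
Step 3: result = 14 + 21 = 35

The answer is 35.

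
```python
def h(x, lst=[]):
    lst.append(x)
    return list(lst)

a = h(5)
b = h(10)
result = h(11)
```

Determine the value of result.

Step 1: Default list is shared. list() creates copies for return values.
Step 2: Internal list grows: [5] -> [5, 10] -> [5, 10, 11].
Step 3: result = [5, 10, 11]

The answer is [5, 10, 11].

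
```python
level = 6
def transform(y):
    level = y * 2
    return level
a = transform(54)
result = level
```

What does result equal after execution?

Step 1: Global level = 6.
Step 2: transform(54) creates local level = 54 * 2 = 108.
Step 3: Global level unchanged because no global keyword. result = 6

The answer is 6.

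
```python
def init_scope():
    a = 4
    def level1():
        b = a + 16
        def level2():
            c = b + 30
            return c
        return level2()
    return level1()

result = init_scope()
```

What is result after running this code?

Step 1: a = 4. b = a + 16 = 20.
Step 2: c = b + 30 = 20 + 30 = 50.
Step 3: result = 50

The answer is 50.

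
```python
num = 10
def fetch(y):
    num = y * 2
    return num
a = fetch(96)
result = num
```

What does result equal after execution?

Step 1: Global num = 10.
Step 2: fetch(96) creates local num = 96 * 2 = 192.
Step 3: Global num unchanged because no global keyword. result = 10

The answer is 10.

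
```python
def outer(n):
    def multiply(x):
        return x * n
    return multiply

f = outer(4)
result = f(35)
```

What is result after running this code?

Step 1: outer(4) returns multiply closure with n = 4.
Step 2: f(35) computes 35 * 4 = 140.
Step 3: result = 140

The answer is 140.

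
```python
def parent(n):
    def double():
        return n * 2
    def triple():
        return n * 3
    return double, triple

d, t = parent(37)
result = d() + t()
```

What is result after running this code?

Step 1: Both closures capture the same n = 37.
Step 2: d() = 37 * 2 = 74, t() = 37 * 3 = 111.
Step 3: result = 74 + 111 = 185

The answer is 185.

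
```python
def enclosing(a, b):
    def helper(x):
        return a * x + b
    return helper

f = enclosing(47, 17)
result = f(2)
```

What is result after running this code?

Step 1: enclosing(47, 17) captures a = 47, b = 17.
Step 2: f(2) computes 47 * 2 + 17 = 111.
Step 3: result = 111

The answer is 111.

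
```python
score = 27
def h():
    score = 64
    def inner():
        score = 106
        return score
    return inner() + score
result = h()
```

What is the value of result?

Step 1: h() has local score = 64. inner() has local score = 106.
Step 2: inner() returns its local score = 106.
Step 3: h() returns 106 + its own score (64) = 170

The answer is 170.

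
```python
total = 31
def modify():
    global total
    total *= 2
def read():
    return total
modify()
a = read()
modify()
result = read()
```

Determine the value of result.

Step 1: total = 31.
Step 2: First modify(): total = 31 * 2 = 62.
Step 3: Second modify(): total = 62 * 2 = 124.
Step 4: read() returns 124

The answer is 124.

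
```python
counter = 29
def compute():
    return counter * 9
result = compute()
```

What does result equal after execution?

Step 1: counter = 29 is defined globally.
Step 2: compute() looks up counter from global scope = 29, then computes 29 * 9 = 261.
Step 3: result = 261

The answer is 261.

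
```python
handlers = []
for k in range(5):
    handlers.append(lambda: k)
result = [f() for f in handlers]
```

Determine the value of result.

Step 1: All 5 lambdas share the same variable k.
Step 2: After the loop, k = 4.
Step 3: Each call returns 4. result = [4, 4, 4, 4, 4]

The answer is [4, 4, 4, 4, 4].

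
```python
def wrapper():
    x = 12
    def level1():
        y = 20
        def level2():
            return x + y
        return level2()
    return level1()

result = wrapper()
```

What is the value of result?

Step 1: x = 12 in wrapper. y = 20 in level1.
Step 2: level2() reads x = 12 and y = 20 from enclosing scopes.
Step 3: result = 12 + 20 = 32

The answer is 32.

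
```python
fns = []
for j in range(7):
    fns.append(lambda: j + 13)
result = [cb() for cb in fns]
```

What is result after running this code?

Step 1: All lambdas capture j by reference. After the loop, j = 6.
Step 2: Each call returns 6 + 13 = 19.
Step 3: result = [19, 19, 19, 19, 19, 19, 19]

The answer is [19, 19, 19, 19, 19, 19, 19].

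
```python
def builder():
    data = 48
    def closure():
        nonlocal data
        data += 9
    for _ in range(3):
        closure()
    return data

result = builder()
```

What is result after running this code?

Step 1: data = 48.
Step 2: closure() is called 3 times in a loop, each adding 9 via nonlocal.
Step 3: data = 48 + 9 * 3 = 75

The answer is 75.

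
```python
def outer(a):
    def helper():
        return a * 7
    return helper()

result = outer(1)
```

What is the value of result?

Step 1: outer(1) binds parameter a = 1.
Step 2: helper() accesses a = 1 from enclosing scope.
Step 3: result = 1 * 7 = 7

The answer is 7.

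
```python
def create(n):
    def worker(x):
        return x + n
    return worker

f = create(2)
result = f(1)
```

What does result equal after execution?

Step 1: create(2) creates a closure that captures n = 2.
Step 2: f(1) calls the closure with x = 1, returning 1 + 2 = 3.
Step 3: result = 3

The answer is 3.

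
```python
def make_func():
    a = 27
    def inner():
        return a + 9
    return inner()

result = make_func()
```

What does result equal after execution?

Step 1: make_func() defines a = 27.
Step 2: inner() reads a = 27 from enclosing scope, returns 27 + 9 = 36.
Step 3: result = 36

The answer is 36.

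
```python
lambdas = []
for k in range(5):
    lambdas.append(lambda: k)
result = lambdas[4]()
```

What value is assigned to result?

Step 1: The loop creates 5 lambdas, all referencing the same variable k.
Step 2: After the loop, k = 4 (final value).
Step 3: lambdas[4]() looks up k at call time and finds 4. This is the late binding gotcha. result = 4

The answer is 4.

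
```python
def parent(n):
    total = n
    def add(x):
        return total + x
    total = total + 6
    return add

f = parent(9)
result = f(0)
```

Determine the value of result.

Step 1: parent(9) sets total = 9, then total = 9 + 6 = 15.
Step 2: Closures capture by reference, so add sees total = 15.
Step 3: f(0) returns 15 + 0 = 15

The answer is 15.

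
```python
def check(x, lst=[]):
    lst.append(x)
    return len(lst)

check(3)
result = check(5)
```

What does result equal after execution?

Step 1: Mutable default list persists between calls.
Step 2: First call: lst = [3], len = 1. Second call: lst = [3, 5], len = 2.
Step 3: result = 2

The answer is 2.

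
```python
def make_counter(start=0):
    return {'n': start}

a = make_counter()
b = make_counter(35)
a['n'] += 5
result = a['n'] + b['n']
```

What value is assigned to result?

Step 1: make_counter() returns a new dict each call (immutable default 0).
Step 2: a = {'n': 0}, b = {'n': 35}.
Step 3: a['n'] += 5 = 5. result = 5 + 35 = 40

The answer is 40.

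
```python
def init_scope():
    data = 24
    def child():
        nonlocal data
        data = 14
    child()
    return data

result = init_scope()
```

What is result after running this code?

Step 1: init_scope() sets data = 24.
Step 2: child() uses nonlocal to reassign data = 14.
Step 3: result = 14

The answer is 14.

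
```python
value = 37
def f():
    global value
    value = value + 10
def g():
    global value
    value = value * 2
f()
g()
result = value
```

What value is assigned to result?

Step 1: value = 37.
Step 2: f() adds 10: value = 37 + 10 = 47.
Step 3: g() doubles: value = 47 * 2 = 94.
Step 4: result = 94

The answer is 94.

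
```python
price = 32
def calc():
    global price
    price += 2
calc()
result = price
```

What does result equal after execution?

Step 1: price = 32 globally.
Step 2: calc() modifies global price: price += 2 = 34.
Step 3: result = 34

The answer is 34.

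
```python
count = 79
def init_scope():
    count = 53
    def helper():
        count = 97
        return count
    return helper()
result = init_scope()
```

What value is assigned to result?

Step 1: Three scopes define count: global (79), init_scope (53), helper (97).
Step 2: helper() has its own local count = 97, which shadows both enclosing and global.
Step 3: result = 97 (local wins in LEGB)

The answer is 97.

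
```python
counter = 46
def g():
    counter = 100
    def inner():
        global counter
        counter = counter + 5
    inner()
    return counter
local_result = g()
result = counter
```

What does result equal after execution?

Step 1: Global counter = 46. g() creates local counter = 100.
Step 2: inner() declares global counter and adds 5: global counter = 46 + 5 = 51.
Step 3: g() returns its local counter = 100 (unaffected by inner).
Step 4: result = global counter = 51

The answer is 51.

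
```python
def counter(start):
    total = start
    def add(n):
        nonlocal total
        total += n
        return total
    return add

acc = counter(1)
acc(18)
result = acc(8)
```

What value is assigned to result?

Step 1: counter(1) creates closure with total = 1.
Step 2: First acc(18): total = 1 + 18 = 19.
Step 3: Second acc(8): total = 19 + 8 = 27. result = 27

The answer is 27.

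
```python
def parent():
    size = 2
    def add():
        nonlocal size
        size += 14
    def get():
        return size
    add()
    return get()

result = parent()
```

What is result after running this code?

Step 1: size = 2. add() modifies it via nonlocal, get() reads it.
Step 2: add() makes size = 2 + 14 = 16.
Step 3: get() returns 16. result = 16

The answer is 16.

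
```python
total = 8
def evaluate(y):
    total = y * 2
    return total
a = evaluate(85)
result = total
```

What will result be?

Step 1: Global total = 8.
Step 2: evaluate(85) creates local total = 85 * 2 = 170.
Step 3: Global total unchanged because no global keyword. result = 8

The answer is 8.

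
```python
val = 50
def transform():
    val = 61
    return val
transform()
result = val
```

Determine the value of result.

Step 1: Global val = 50.
Step 2: transform() creates local val = 61 (shadow, not modification).
Step 3: After transform() returns, global val is unchanged. result = 50

The answer is 50.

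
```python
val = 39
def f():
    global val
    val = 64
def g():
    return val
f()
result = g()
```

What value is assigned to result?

Step 1: val = 39.
Step 2: f() sets global val = 64.
Step 3: g() reads global val = 64. result = 64

The answer is 64.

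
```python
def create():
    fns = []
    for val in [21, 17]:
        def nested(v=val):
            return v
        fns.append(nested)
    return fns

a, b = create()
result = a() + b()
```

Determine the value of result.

Step 1: Default argument v=val captures val at each iteration.
Step 2: a() returns 21 (captured at first iteration), b() returns 17 (captured at second).
Step 3: result = 21 + 17 = 38

The answer is 38.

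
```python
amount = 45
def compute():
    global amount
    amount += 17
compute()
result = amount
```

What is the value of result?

Step 1: amount = 45 globally.
Step 2: compute() modifies global amount: amount += 17 = 62.
Step 3: result = 62

The answer is 62.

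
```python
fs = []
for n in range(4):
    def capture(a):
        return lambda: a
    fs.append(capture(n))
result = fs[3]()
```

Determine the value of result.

Step 1: capture(n) creates a new scope capturing a = n at call time.
Step 2: fs[3] = capture(3), so its lambda captures a = 3.
Step 3: result = 3 (closure factory fixes late binding)

The answer is 3.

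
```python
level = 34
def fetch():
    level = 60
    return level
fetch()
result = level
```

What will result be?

Step 1: Global level = 34.
Step 2: fetch() creates local level = 60 (shadow, not modification).
Step 3: After fetch() returns, global level is unchanged. result = 34

The answer is 34.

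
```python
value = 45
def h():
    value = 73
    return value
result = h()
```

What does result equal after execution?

Step 1: Global value = 45.
Step 2: h() creates local value = 73, shadowing the global.
Step 3: Returns local value = 73. result = 73

The answer is 73.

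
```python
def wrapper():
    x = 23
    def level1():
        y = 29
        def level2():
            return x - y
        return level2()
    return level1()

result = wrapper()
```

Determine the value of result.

Step 1: x = 23 in wrapper. y = 29 in level1.
Step 2: level2() reads x = 23 and y = 29 from enclosing scopes.
Step 3: result = 23 - 29 = -6

The answer is -6.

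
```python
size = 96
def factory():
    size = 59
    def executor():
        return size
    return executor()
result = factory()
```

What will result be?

Step 1: size = 96 globally, but factory() defines size = 59 locally.
Step 2: executor() looks up size. Not in local scope, so checks enclosing scope (factory) and finds size = 59.
Step 3: result = 59

The answer is 59.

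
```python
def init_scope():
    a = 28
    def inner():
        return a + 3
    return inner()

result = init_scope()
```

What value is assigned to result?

Step 1: init_scope() defines a = 28.
Step 2: inner() reads a = 28 from enclosing scope, returns 28 + 3 = 31.
Step 3: result = 31

The answer is 31.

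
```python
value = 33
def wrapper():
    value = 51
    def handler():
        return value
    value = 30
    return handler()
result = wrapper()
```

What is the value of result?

Step 1: wrapper() sets value = 51, then later value = 30.
Step 2: handler() is called after value is reassigned to 30. Closures capture variables by reference, not by value.
Step 3: result = 30

The answer is 30.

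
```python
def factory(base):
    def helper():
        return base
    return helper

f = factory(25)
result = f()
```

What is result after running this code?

Step 1: factory(25) creates closure capturing base = 25.
Step 2: f() returns the captured base = 25.
Step 3: result = 25

The answer is 25.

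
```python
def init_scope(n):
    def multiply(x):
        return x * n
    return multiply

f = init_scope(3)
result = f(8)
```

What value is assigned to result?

Step 1: init_scope(3) returns multiply closure with n = 3.
Step 2: f(8) computes 8 * 3 = 24.
Step 3: result = 24

The answer is 24.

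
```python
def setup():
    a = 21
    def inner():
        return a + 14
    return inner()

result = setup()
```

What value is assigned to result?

Step 1: setup() defines a = 21.
Step 2: inner() reads a = 21 from enclosing scope, returns 21 + 14 = 35.
Step 3: result = 35

The answer is 35.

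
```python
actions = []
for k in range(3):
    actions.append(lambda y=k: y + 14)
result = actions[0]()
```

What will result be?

Step 1: Default argument y=k captures k's value at definition time.
Step 2: actions[0] was defined when k = 0, so y defaults to 0.
Step 3: result = 0 + 14 = 14 (default arg fixes the late binding issue)

The answer is 14.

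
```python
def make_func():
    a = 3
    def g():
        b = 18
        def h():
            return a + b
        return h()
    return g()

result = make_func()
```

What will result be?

Step 1: make_func() defines a = 3. g() defines b = 18.
Step 2: h() accesses both from enclosing scopes: a = 3, b = 18.
Step 3: result = 3 + 18 = 21

The answer is 21.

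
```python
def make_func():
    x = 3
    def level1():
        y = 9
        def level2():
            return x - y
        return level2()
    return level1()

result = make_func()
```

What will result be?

Step 1: x = 3 in make_func. y = 9 in level1.
Step 2: level2() reads x = 3 and y = 9 from enclosing scopes.
Step 3: result = 3 - 9 = -6

The answer is -6.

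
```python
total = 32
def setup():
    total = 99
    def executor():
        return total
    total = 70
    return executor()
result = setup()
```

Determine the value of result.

Step 1: setup() sets total = 99, then later total = 70.
Step 2: executor() is called after total is reassigned to 70. Closures capture variables by reference, not by value.
Step 3: result = 70

The answer is 70.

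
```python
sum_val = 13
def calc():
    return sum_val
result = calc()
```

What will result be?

Step 1: sum_val = 13 is defined in the global scope.
Step 2: calc() looks up sum_val. No local sum_val exists, so Python checks the global scope via LEGB rule and finds sum_val = 13.
Step 3: result = 13

The answer is 13.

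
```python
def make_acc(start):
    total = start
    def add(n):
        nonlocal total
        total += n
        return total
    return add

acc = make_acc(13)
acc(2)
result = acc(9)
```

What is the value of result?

Step 1: make_acc(13) creates closure with total = 13.
Step 2: First acc(2): total = 13 + 2 = 15.
Step 3: Second acc(9): total = 15 + 9 = 24. result = 24

The answer is 24.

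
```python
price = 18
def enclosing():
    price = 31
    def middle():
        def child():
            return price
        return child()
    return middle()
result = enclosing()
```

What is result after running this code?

Step 1: enclosing() defines price = 31. middle() and child() have no local price.
Step 2: child() checks local (none), enclosing middle() (none), enclosing enclosing() and finds price = 31.
Step 3: result = 31

The answer is 31.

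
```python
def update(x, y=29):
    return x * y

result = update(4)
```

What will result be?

Step 1: update(4) uses default y = 29.
Step 2: Returns 4 * 29 = 116.
Step 3: result = 116

The answer is 116.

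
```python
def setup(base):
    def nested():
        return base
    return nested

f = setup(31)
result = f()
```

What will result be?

Step 1: setup(31) creates closure capturing base = 31.
Step 2: f() returns the captured base = 31.
Step 3: result = 31

The answer is 31.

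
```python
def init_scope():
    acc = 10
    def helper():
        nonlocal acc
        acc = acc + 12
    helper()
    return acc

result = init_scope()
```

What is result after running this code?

Step 1: init_scope() sets acc = 10.
Step 2: helper() uses nonlocal to modify acc in init_scope's scope: acc = 10 + 12 = 22.
Step 3: init_scope() returns the modified acc = 22

The answer is 22.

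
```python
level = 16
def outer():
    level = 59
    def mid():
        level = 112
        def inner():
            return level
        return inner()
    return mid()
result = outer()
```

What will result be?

Step 1: Three levels of shadowing: global 16, outer 59, mid 112.
Step 2: inner() finds level = 112 in enclosing mid() scope.
Step 3: result = 112

The answer is 112.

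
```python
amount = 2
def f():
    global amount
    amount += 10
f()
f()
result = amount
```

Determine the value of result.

Step 1: amount = 2.
Step 2: First f(): amount = 2 + 10 = 12.
Step 3: Second f(): amount = 12 + 10 = 22. result = 22

The answer is 22.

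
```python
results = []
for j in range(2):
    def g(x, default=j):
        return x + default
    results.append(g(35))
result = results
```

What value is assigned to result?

Step 1: Default argument default=j is evaluated at function definition time.
Step 2: Each iteration creates g with default = current j value.
Step 3: g(35) returns 35 + default. results = [35, 36]

The answer is [35, 36].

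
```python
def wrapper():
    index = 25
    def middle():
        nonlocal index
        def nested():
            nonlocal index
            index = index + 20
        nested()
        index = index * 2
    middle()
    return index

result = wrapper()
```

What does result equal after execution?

Step 1: index = 25.
Step 2: nested() adds 20: index = 25 + 20 = 45.
Step 3: middle() doubles: index = 45 * 2 = 90.
Step 4: result = 90

The answer is 90.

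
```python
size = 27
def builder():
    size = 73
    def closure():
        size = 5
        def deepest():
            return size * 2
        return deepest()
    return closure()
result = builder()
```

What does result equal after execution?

Step 1: deepest() looks up size through LEGB: not local, finds size = 5 in enclosing closure().
Step 2: Returns 5 * 2 = 10.
Step 3: result = 10

The answer is 10.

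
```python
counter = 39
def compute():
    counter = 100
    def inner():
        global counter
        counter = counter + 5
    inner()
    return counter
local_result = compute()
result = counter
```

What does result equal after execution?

Step 1: Global counter = 39. compute() creates local counter = 100.
Step 2: inner() declares global counter and adds 5: global counter = 39 + 5 = 44.
Step 3: compute() returns its local counter = 100 (unaffected by inner).
Step 4: result = global counter = 44

The answer is 44.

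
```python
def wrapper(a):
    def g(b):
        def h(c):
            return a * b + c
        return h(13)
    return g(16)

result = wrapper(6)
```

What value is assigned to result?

Step 1: a = 6, b = 16, c = 13.
Step 2: h() computes a * b + c = 6 * 16 + 13 = 109.
Step 3: result = 109

The answer is 109.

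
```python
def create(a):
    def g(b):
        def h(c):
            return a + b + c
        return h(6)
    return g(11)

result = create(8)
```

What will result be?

Step 1: a = 8, b = 11, c = 6 across three nested scopes.
Step 2: h() accesses all three via LEGB rule.
Step 3: result = 8 + 11 + 6 = 25

The answer is 25.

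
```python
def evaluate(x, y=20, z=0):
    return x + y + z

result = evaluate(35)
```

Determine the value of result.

Step 1: evaluate(35) uses defaults y = 20, z = 0.
Step 2: Returns 35 + 20 + 0 = 55.
Step 3: result = 55

The answer is 55.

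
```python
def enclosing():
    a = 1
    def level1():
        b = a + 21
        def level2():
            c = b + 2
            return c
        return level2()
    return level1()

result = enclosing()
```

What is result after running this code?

Step 1: a = 1. b = a + 21 = 22.
Step 2: c = b + 2 = 22 + 2 = 24.
Step 3: result = 24

The answer is 24.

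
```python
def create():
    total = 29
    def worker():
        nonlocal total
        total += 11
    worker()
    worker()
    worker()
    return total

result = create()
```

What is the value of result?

Step 1: total starts at 29.
Step 2: worker() is called 3 times, each adding 11.
Step 3: total = 29 + 11 * 3 = 62

The answer is 62.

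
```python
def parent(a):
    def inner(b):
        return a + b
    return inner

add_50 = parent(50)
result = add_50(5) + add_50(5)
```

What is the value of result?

Step 1: add_50 captures a = 50.
Step 2: add_50(5) = 50 + 5 = 55, called twice.
Step 3: result = 55 + 55 = 110

The answer is 110.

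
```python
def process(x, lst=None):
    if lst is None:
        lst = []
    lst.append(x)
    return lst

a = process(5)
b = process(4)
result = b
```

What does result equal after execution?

Step 1: None default with guard creates a NEW list each call.
Step 2: a = [5] (fresh list). b = [4] (another fresh list).
Step 3: result = [4] (this is the fix for mutable default)

The answer is [4].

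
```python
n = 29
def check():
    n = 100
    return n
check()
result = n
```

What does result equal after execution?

Step 1: n = 29 globally.
Step 2: check() creates a LOCAL n = 100 (no global keyword!).
Step 3: The global n is unchanged. result = 29

The answer is 29.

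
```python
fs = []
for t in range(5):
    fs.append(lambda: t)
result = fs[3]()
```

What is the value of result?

Step 1: The loop creates 5 lambdas, all referencing the same variable t.
Step 2: After the loop, t = 4 (final value).
Step 3: fs[3]() looks up t at call time and finds 4. This is the late binding gotcha. result = 4

The answer is 4.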